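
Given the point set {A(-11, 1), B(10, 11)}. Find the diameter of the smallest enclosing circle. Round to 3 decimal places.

The smallest circle enclosing two points has them as diameter endpoints.
Centre = midpoint = (-0.5, 6); r² = |AB|²/4 = 541/4 = 135.25.
Diameter = 2r = 2√(135.25) ≈ 23.259.

23.259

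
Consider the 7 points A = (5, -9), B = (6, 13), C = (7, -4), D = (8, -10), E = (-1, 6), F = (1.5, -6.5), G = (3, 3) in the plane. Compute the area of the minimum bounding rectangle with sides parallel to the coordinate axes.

207

x ranges over [-1, 8], width 9.
y ranges over [-10, 13], height 23.
Area = 9 × 23 = 207.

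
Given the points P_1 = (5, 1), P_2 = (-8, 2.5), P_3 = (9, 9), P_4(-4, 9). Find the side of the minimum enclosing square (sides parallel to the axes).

The bounding box has width 17 and height 8.
An axis-aligned square enclosing the set must have side ≥ max(width, height).
So the minimum side is max(17, 8) = 17.

17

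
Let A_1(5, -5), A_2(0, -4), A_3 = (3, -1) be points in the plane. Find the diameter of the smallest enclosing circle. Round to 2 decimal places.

5.37

Side lengths²: A_1A_2² = 26, A_1A_3² = 20, A_2A_3² = 18.
Since A_1A_2² = 26 < 20 + 18 = 38, the triangle is acute, so the smallest enclosing circle is the circumcircle.
Circumcentre = (8/3, -11/3), r² = 65/9.
Diameter = 2r = 2√(65/9) ≈ 5.37.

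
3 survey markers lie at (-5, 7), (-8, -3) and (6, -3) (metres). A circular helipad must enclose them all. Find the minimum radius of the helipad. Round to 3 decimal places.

Call the three points A, B, C in the order given.
Side lengths²: AB² = 109, AC² = 221, BC² = 196.
Since AC² = 221 < 196 + 109 = 305, the triangle is acute, so the smallest enclosing circle is the circumcircle.
Circumcentre = (-1, 0.35), r² = 60.2225.
r = √(60.2225) ≈ 7.760.

7.760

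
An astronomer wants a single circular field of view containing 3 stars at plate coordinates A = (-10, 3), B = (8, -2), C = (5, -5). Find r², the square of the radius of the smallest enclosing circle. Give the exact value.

Side lengths²: AB² = 349, AC² = 289, BC² = 18.
Since AB² = 349 ≥ 289 + 18 = 307, the angle opposite AB is not acute, so the smallest enclosing circle has AB as diameter.
Centre = midpoint of AB = (-1, 0.5), r² = 349/4 = 87.25.

87.25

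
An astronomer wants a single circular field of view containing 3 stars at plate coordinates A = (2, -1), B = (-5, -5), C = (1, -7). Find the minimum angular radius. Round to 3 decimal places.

Side lengths²: AB² = 65, AC² = 37, BC² = 40.
Since AB² = 65 < 40 + 37 = 77, the triangle is acute, so the smallest enclosing circle is the circumcircle.
Circumcentre = (-45/38, -135/38), r² = 12025/722.
r = √(12025/722) ≈ 4.081.

4.081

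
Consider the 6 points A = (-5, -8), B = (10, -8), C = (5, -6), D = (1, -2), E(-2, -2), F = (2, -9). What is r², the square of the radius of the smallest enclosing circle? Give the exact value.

56.25

The farthest pair is A–B with squared distance 225. The circle on this segment as diameter has centre (2.5, -8) and r² = 225/4 = 56.25.
Check C: distance² to centre = 10.25 ≤ 56.25, so it lies inside.
All remaining points lie in this disk, and no smaller disk contains both endpoints, so this is the minimum enclosing circle.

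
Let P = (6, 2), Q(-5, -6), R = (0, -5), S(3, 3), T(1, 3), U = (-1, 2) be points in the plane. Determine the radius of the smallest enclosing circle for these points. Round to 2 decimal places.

The minimum enclosing circle of a finite set is fixed by two of the points (as a diameter) or three (as a circumcircle).
The farthest pair is P–Q with squared distance 185. The circle on this segment as diameter has centre (0.5, -2) and r² = 185/4 = 46.25.
Check R: distance² to centre = 9.25 ≤ 46.25, so it lies inside.
All remaining points lie in this disk, and no smaller disk contains both endpoints, so this is the minimum enclosing circle.
r = √(46.25) ≈ 6.80.

6.80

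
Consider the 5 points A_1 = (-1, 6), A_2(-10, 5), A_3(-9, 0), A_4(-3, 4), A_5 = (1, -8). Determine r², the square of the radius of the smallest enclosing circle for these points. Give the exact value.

By Welzl's lemma the MEC is supported by two points (diametrically opposite) or three points (on a circumcircle).
The farthest pair is A_2–A_5 with squared distance 290. The circle on this segment as diameter has centre (-4.5, -1.5) and r² = 290/4 = 72.5.
Check A_1: distance² to centre = 68.5 ≤ 72.5, so it lies inside.
All remaining points lie in this disk, and no smaller disk contains both endpoints, so this is the minimum enclosing circle.

72.5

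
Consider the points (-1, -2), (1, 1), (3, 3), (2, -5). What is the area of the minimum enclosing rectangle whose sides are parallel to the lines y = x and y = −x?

In coordinates u = x + y, v = x − y the rectangle is axis-aligned; the map (x,y)→(u,v) scales areas by 2.
u-values: -3, 2, 6, -3; range = 6 − (-3) = 9.
v-values: 1, 0, 0, 7; range = 7 − 0 = 7.
Area = (9 × 7) / 2 = 31.5.

31.5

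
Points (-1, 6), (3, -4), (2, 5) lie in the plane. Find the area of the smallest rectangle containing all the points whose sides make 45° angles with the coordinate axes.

56

In coordinates u = x + y, v = x − y the rectangle is axis-aligned; the map (x,y)→(u,v) scales areas by 2.
u-values: 5, -1, 7; range = 7 − (-1) = 8.
v-values: -7, 7, -3; range = 7 − (-7) = 14.
Area = (8 × 14) / 2 = 56.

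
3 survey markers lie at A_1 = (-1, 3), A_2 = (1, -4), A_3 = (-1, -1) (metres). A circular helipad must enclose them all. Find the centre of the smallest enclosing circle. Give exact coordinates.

Side lengths²: A_1A_2² = 53, A_1A_3² = 16, A_2A_3² = 13.
Since A_1A_2² = 53 ≥ 16 + 13 = 29, the angle opposite A_1A_2 is not acute, so the smallest enclosing circle has A_1A_2 as diameter.
Centre = midpoint of A_1A_2 = (0, -0.5), r² = 53/4 = 13.25.
Centre = (0, -0.5).

(0, -0.5)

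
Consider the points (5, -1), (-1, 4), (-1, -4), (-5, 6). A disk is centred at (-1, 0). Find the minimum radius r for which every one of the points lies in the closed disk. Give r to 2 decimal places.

7.21

The required radius is the distance from (-1, 0) to the farthest point.
Squared distances: 37, 16, 16, 52.
Maximum is 52, attained at (-5, 6).
r = √52 ≈ 7.21.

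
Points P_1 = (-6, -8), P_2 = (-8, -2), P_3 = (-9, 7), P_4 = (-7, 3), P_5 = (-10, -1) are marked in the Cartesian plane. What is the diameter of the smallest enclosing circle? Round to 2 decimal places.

15.30

The farthest pair is P_1–P_3 with squared distance 234. The circle on this segment as diameter has centre (-7.5, -0.5) and r² = 234/4 = 58.5.
Check P_2: distance² to centre = 2.5 ≤ 58.5, so it lies inside.
All remaining points lie in this disk, and no smaller disk contains both endpoints, so this is the minimum enclosing circle.
Diameter = 2r = 2√(58.5) ≈ 15.30.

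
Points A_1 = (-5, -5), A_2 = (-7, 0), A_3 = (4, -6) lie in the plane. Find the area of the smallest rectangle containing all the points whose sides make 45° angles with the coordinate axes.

In coordinates u = x + y, v = x − y the rectangle is axis-aligned; the map (x,y)→(u,v) scales areas by 2.
u-values: -10, -7, -2; range = -2 − (-10) = 8.
v-values: 0, -7, 10; range = 10 − (-7) = 17.
Area = (8 × 17) / 2 = 68.

68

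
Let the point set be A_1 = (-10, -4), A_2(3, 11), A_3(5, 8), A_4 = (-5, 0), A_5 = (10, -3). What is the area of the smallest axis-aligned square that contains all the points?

The bounding box has width 20 and height 15.
An axis-aligned square enclosing the set must have side ≥ max(width, height).
So the minimum side is max(20, 15) = 20.
Area = 20² = 400.

400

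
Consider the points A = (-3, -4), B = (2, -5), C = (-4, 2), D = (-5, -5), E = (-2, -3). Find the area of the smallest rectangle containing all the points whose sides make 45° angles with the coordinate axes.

In coordinates u = x + y, v = x − y the rectangle is axis-aligned; the map (x,y)→(u,v) scales areas by 2.
u-values: -7, -3, -2, -10, -5; range = -2 − (-10) = 8.
v-values: 1, 7, -6, 0, 1; range = 7 − (-6) = 13.
Area = (8 × 13) / 2 = 52.

52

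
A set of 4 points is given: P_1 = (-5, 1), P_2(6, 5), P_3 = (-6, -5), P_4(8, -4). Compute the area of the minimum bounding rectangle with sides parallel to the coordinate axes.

140

x ranges over [-6, 8], width 14.
y ranges over [-5, 5], height 10.
Area = 14 × 10 = 140.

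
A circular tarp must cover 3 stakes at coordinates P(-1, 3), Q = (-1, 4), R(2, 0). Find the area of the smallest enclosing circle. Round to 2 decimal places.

Side lengths²: PQ² = 1, PR² = 18, QR² = 25.
Since QR² = 25 ≥ 18 + 1 = 19, the angle opposite QR is not acute, so the smallest enclosing circle has QR as diameter.
Centre = midpoint of QR = (0.5, 2), r² = 25/4 = 6.25.
Area = π·r² = π·6.25 ≈ 19.63.

19.63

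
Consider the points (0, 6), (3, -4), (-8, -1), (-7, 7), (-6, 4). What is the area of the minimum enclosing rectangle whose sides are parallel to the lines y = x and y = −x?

157.5

In coordinates u = x + y, v = x − y the rectangle is axis-aligned; the map (x,y)→(u,v) scales areas by 2.
u-values: 6, -1, -9, 0, -2; range = 6 − (-9) = 15.
v-values: -6, 7, -7, -14, -10; range = 7 − (-14) = 21.
Area = (15 × 21) / 2 = 157.5.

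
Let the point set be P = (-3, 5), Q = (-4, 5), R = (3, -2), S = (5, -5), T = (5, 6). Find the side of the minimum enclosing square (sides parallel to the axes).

The bounding box has width 9 and height 11.
An axis-aligned square enclosing the set must have side ≥ max(width, height).
So the minimum side is max(9, 11) = 11.

11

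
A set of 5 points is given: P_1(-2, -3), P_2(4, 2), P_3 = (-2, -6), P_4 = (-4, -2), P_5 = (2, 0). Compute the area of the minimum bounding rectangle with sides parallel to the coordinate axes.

x ranges over [-4, 4], width 8.
y ranges over [-6, 2], height 8.
Area = 8 × 8 = 64.

64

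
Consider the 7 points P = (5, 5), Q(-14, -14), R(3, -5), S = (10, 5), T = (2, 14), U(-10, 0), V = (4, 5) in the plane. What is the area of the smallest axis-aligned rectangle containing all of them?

x ranges over [-14, 10], width 24.
y ranges over [-14, 14], height 28.
Area = 24 × 28 = 672.

672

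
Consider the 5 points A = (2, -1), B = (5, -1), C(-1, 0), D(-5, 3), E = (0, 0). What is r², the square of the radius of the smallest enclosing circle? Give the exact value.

A smallest enclosing disk is always determined by at most three of the input points on its boundary.
The farthest pair is B–D with squared distance 116. The circle on this segment as diameter has centre (0, 1) and r² = 116/4 = 29.
Check A: distance² to centre = 8 ≤ 29, so it lies inside.
All remaining points lie in this disk, and no smaller disk contains both endpoints, so this is the minimum enclosing circle.

29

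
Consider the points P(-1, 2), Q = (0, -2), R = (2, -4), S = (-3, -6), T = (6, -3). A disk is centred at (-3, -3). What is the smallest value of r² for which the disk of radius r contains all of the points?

The required radius is the distance from (-3, -3) to the farthest point.
Squared distances: 29, 10, 26, 9, 81.
Maximum is 81, attained at T.

81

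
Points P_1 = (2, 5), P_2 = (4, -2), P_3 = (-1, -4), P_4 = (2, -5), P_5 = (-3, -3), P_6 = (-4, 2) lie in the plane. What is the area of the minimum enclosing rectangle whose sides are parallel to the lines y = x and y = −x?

In coordinates u = x + y, v = x − y the rectangle is axis-aligned; the map (x,y)→(u,v) scales areas by 2.
u-values: 7, 2, -5, -3, -6, -2; range = 7 − (-6) = 13.
v-values: -3, 6, 3, 7, 0, -6; range = 7 − (-6) = 13.
Area = (13 × 13) / 2 = 84.5.

84.5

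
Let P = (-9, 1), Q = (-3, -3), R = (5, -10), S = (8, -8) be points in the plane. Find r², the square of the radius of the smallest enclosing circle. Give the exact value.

92.5

The minimum enclosing circle of a finite set is fixed by two of the points (as a diameter) or three (as a circumcircle).
The farthest pair is P–S with squared distance 370. The circle on this segment as diameter has centre (-0.5, -3.5) and r² = 370/4 = 92.5.
Check Q: distance² to centre = 6.5 ≤ 92.5, so it lies inside.
All remaining points lie in this disk, and no smaller disk contains both endpoints, so this is the minimum enclosing circle.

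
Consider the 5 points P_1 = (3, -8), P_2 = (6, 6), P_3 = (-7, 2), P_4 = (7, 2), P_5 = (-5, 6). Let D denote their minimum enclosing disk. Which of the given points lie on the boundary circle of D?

A smallest enclosing disk is always determined by at most three of the input points on its boundary.
The minimum enclosing circle is determined by three boundary points: P_1, P_2, P_5.
Their circumcentre is (0.5, -1/7) with r² = 13325/196.
The farthest remaining point P_3 is at distance² 11925/196 ≤ 13325/196.
The points at distance exactly r from the centre are P_1, P_2, P_5 — 3 points.

P_1, P_2, P_5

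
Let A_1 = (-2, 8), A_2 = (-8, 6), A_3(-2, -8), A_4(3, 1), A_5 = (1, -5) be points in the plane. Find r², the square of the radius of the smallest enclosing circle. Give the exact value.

580/9

A smallest enclosing disk is always determined by at most three of the input points on its boundary.
The minimum enclosing circle is determined by three boundary points: A_1, A_2, A_3.
Their circumcentre is (-8/3, 0) with r² = 580/9.
The farthest remaining point A_5 is at distance² 346/9 ≤ 580/9.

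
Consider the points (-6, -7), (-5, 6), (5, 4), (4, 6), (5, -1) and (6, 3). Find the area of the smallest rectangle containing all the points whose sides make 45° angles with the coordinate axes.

195.5

In coordinates u = x + y, v = x − y the rectangle is axis-aligned; the map (x,y)→(u,v) scales areas by 2.
u-values: -13, 1, 9, 10, 4, 9; range = 10 − (-13) = 23.
v-values: 1, -11, 1, -2, 6, 3; range = 6 − (-11) = 17.
Area = (23 × 17) / 2 = 195.5.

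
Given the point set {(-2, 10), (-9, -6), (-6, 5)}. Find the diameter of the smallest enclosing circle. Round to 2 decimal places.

17.46

Call the three points A, B, C in the order given.
Side lengths²: AB² = 305, AC² = 41, BC² = 130.
Since AB² = 305 ≥ 130 + 41 = 171, the angle opposite AB is not acute, so the smallest enclosing circle has AB as diameter.
Centre = midpoint of AB = (-5.5, 2), r² = 305/4 = 76.25.
Diameter = 2r = 2√(76.25) ≈ 17.46.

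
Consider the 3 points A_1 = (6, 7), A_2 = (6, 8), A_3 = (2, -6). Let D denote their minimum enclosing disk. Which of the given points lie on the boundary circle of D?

A_2, A_3

Side lengths²: A_1A_2² = 1, A_1A_3² = 185, A_2A_3² = 212.
Since A_2A_3² = 212 ≥ 185 + 1 = 186, the angle opposite A_2A_3 is not acute, so the smallest enclosing circle has A_2A_3 as diameter.
Centre = midpoint of A_2A_3 = (4, 1), r² = 212/4 = 53.
The points at distance exactly r from the centre are A_2, A_3 — 2 points.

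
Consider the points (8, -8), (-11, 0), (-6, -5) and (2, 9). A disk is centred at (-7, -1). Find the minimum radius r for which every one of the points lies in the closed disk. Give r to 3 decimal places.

16.553

The required radius is the distance from (-7, -1) to the farthest point.
Squared distances: 274, 17, 17, 181.
Maximum is 274, attained at (8, -8).
r = √274 ≈ 16.553.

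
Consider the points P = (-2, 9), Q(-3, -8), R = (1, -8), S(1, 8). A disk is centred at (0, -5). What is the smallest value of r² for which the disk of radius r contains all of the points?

The required radius is the distance from (0, -5) to the farthest point.
Squared distances: 200, 18, 10, 170.
Maximum is 200, attained at P.

200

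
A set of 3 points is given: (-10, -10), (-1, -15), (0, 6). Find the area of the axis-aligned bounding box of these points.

x ranges over [-10, 0], width 10.
y ranges over [-15, 6], height 21.
Area = 10 × 21 = 210.

210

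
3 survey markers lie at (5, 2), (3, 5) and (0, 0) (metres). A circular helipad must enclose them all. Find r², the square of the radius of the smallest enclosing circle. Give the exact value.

6409/722

Call the three points A, B, C in the order given.
Side lengths²: AB² = 13, AC² = 29, BC² = 34.
Since BC² = 34 < 29 + 13 = 42, the triangle is acute, so the smallest enclosing circle is the circumcircle.
Circumcentre = (77/38, 83/38), r² = 6409/722.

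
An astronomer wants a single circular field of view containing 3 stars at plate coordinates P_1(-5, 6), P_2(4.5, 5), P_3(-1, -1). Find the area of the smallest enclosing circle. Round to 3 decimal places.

79.006

Side lengths²: P_1P_2² = 91.25, P_1P_3² = 65, P_2P_3² = 66.25.
Since P_1P_2² = 91.25 < 66.25 + 65 = 131.25, the triangle is acute, so the smallest enclosing circle is the circumcircle.
Circumcentre = (-0.41, 3.98), r² = 25.1485.
Area = π·r² = π·25.1485 ≈ 79.006.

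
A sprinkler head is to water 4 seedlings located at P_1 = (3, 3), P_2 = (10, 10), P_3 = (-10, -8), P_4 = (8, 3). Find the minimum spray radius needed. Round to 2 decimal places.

The minimum enclosing circle of a finite set is fixed by two of the points (as a diameter) or three (as a circumcircle).
The farthest pair is P_2–P_3 with squared distance 724. The circle on this segment as diameter has centre (0, 1) and r² = 724/4 = 181.
Check P_1: distance² to centre = 13 ≤ 181, so it lies inside.
All remaining points lie in this disk, and no smaller disk contains both endpoints, so this is the minimum enclosing circle.
r = √181 ≈ 13.45.

13.45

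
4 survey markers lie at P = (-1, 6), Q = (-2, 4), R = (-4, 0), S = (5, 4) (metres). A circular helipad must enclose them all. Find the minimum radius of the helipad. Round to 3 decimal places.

The farthest pair is R–S with squared distance 97. The circle on this segment as diameter has centre (0.5, 2) and r² = 97/4 = 24.25.
Check P: distance² to centre = 18.25 ≤ 24.25, so it lies inside.
All remaining points lie in this disk, and no smaller disk contains both endpoints, so this is the minimum enclosing circle.
r = √(24.25) ≈ 4.924.

4.924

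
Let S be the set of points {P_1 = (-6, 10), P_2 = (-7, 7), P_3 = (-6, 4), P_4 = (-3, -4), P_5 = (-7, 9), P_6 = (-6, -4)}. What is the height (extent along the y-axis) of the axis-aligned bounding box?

14

max y = 10, min y = -4, so height = 14.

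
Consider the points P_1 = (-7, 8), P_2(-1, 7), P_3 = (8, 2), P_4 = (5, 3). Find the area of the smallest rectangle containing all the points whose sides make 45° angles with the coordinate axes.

94.5

In coordinates u = x + y, v = x − y the rectangle is axis-aligned; the map (x,y)→(u,v) scales areas by 2.
u-values: 1, 6, 10, 8; range = 10 − 1 = 9.
v-values: -15, -8, 6, 2; range = 6 − (-15) = 21.
Area = (9 × 21) / 2 = 94.5.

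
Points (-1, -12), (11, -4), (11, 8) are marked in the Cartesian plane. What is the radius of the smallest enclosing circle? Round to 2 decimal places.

11.66

Call the three points A, B, C in the order given.
Side lengths²: AB² = 208, AC² = 544, BC² = 144.
Since AC² = 544 ≥ 208 + 144 = 352, the angle opposite AC is not acute, so the smallest enclosing circle has AC as diameter.
Centre = midpoint of AC = (5, -2), r² = 544/4 = 136.
r = √136 ≈ 11.66.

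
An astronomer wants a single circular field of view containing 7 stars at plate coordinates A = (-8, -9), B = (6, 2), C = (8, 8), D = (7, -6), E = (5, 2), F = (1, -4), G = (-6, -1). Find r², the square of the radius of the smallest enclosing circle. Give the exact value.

136.25

The minimum enclosing circle of a finite set is fixed by two of the points (as a diameter) or three (as a circumcircle).
The farthest pair is A–C with squared distance 545. The circle on this segment as diameter has centre (0, -0.5) and r² = 545/4 = 136.25.
Check B: distance² to centre = 42.25 ≤ 136.25, so it lies inside.
All remaining points lie in this disk, and no smaller disk contains both endpoints, so this is the minimum enclosing circle.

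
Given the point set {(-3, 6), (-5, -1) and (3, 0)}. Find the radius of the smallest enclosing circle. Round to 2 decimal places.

Call the three points A, B, C in the order given.
Side lengths²: AB² = 53, AC² = 72, BC² = 65.
Since AC² = 72 < 65 + 53 = 118, the triangle is acute, so the smallest enclosing circle is the circumcircle.
Circumcentre = (-23/18, 31/18), r² = 3445/162.
r = √(3445/162) ≈ 4.61.

4.61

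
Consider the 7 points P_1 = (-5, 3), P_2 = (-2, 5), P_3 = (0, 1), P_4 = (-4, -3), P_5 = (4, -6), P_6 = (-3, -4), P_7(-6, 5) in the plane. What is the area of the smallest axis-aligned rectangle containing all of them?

x ranges over [-6, 4], width 10.
y ranges over [-6, 5], height 11.
Area = 10 × 11 = 110.

110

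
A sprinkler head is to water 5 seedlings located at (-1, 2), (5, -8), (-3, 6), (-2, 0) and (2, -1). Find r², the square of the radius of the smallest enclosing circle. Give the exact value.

By Welzl's lemma the MEC is supported by two points (diametrically opposite) or three points (on a circumcircle).
The farthest pair is (5, -8)–(-3, 6) with squared distance 260. The circle on this segment as diameter has centre (1, -1) and r² = 260/4 = 65.
Check (-1, 2): distance² to centre = 13 ≤ 65, so it lies inside.
All remaining points lie in this disk, and no smaller disk contains both endpoints, so this is the minimum enclosing circle.

65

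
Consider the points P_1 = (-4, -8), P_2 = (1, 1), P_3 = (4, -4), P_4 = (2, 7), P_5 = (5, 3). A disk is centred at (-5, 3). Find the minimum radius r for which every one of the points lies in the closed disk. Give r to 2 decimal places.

The required radius is the distance from (-5, 3) to the farthest point.
Squared distances: 122, 40, 130, 65, 100.
Maximum is 130, attained at P_3.
r = √130 ≈ 11.40.

11.40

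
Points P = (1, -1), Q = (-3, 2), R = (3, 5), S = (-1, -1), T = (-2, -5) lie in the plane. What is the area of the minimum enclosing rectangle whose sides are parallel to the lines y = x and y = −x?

In coordinates u = x + y, v = x − y the rectangle is axis-aligned; the map (x,y)→(u,v) scales areas by 2.
u-values: 0, -1, 8, -2, -7; range = 8 − (-7) = 15.
v-values: 2, -5, -2, 0, 3; range = 3 − (-5) = 8.
Area = (15 × 8) / 2 = 60.

60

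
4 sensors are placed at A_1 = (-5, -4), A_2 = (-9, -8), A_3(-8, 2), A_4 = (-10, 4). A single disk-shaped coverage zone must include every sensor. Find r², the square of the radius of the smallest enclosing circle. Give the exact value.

36.25

By Welzl's lemma the MEC is supported by two points (diametrically opposite) or three points (on a circumcircle).
The farthest pair is A_2–A_4 with squared distance 145. The circle on this segment as diameter has centre (-9.5, -2) and r² = 145/4 = 36.25.
Check A_1: distance² to centre = 24.25 ≤ 36.25, so it lies inside.
All remaining points lie in this disk, and no smaller disk contains both endpoints, so this is the minimum enclosing circle.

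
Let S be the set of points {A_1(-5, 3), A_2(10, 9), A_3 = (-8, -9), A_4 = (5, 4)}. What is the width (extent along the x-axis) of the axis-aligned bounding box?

18

max x = 10, min x = -8, so width = 18.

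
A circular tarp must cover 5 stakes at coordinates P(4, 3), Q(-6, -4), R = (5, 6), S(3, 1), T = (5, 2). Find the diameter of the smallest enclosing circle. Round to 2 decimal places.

By Welzl's lemma the MEC is supported by two points (diametrically opposite) or three points (on a circumcircle).
The farthest pair is Q–R with squared distance 221. The circle on this segment as diameter has centre (-0.5, 1) and r² = 221/4 = 55.25.
Check P: distance² to centre = 24.25 ≤ 55.25, so it lies inside.
All remaining points lie in this disk, and no smaller disk contains both endpoints, so this is the minimum enclosing circle.
Diameter = 2r = 2√(55.25) ≈ 14.87.

14.87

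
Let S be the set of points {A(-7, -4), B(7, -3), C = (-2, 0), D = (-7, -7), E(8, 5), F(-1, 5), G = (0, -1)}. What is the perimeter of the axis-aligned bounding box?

54

Width = max x − min x = 8 − (-7) = 15.
Height = max y − min y = 5 − (-7) = 12.
Perimeter = 2(15 + 12) = 54.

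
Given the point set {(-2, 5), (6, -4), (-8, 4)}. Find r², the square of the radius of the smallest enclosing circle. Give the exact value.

65

Call the three points A, B, C in the order given.
Side lengths²: AB² = 145, AC² = 37, BC² = 260.
Since BC² = 260 ≥ 145 + 37 = 182, the angle opposite BC is not acute, so the smallest enclosing circle has BC as diameter.
Centre = midpoint of BC = (-1, 0), r² = 260/4 = 65.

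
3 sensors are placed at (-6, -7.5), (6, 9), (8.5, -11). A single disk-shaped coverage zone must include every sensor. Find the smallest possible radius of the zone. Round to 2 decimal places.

Call the three points A, B, C in the order given.
Side lengths²: AB² = 416.25, AC² = 222.5, BC² = 406.25.
Since AB² = 416.25 < 406.25 + 222.5 = 628.75, the triangle is acute, so the smallest enclosing circle is the circumcircle.
Circumcentre = (187/60, -91/60), r² = 42809/360.
r = √(42809/360) ≈ 10.90.

10.90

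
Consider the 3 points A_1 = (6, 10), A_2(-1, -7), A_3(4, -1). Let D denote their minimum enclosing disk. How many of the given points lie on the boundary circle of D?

2

Side lengths²: A_1A_2² = 338, A_1A_3² = 125, A_2A_3² = 61.
Since A_1A_2² = 338 ≥ 125 + 61 = 186, the angle opposite A_1A_2 is not acute, so the smallest enclosing circle has A_1A_2 as diameter.
Centre = midpoint of A_1A_2 = (2.5, 1.5), r² = 338/4 = 84.5.
The points at distance exactly r from the centre are A_1, A_2 — 2 points.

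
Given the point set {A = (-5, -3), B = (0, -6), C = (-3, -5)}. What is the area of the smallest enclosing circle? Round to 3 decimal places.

26.704

Side lengths²: AB² = 34, AC² = 8, BC² = 10.
Since AB² = 34 ≥ 10 + 8 = 18, the angle opposite AB is not acute, so the smallest enclosing circle has AB as diameter.
Centre = midpoint of AB = (-2.5, -4.5), r² = 34/4 = 8.5.
Area = π·r² = π·8.5 ≈ 26.704.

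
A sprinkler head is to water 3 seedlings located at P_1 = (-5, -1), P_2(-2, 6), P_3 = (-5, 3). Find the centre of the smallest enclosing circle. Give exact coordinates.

Side lengths²: P_1P_2² = 58, P_1P_3² = 16, P_2P_3² = 18.
Since P_1P_2² = 58 ≥ 18 + 16 = 34, the angle opposite P_1P_2 is not acute, so the smallest enclosing circle has P_1P_2 as diameter.
Centre = midpoint of P_1P_2 = (-3.5, 2.5), r² = 58/4 = 14.5.
Centre = (-3.5, 2.5).

(-3.5, 2.5)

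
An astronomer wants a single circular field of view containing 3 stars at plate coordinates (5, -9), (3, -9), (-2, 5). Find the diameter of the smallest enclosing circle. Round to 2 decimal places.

15.65

Call the three points A, B, C in the order given.
Side lengths²: AB² = 4, AC² = 245, BC² = 221.
Since AC² = 245 ≥ 221 + 4 = 225, the angle opposite AC is not acute, so the smallest enclosing circle has AC as diameter.
Centre = midpoint of AC = (1.5, -2), r² = 245/4 = 61.25.
Diameter = 2r = 2√(61.25) ≈ 15.65.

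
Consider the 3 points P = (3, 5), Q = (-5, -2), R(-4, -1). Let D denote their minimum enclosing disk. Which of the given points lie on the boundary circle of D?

P, Q

Side lengths²: PQ² = 113, PR² = 85, QR² = 2.
Since PQ² = 113 ≥ 85 + 2 = 87, the angle opposite PQ is not acute, so the smallest enclosing circle has PQ as diameter.
Centre = midpoint of PQ = (-1, 1.5), r² = 113/4 = 28.25.
The points at distance exactly r from the centre are P, Q — 2 points.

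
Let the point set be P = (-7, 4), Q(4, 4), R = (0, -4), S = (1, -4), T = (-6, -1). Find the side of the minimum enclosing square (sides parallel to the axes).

The bounding box has width 11 and height 8.
An axis-aligned square enclosing the set must have side ≥ max(width, height).
So the minimum side is max(11, 8) = 11.

11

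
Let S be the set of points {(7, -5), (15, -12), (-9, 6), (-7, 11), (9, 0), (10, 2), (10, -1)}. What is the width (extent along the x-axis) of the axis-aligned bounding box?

max x = 15, min x = -9, so width = 24.

24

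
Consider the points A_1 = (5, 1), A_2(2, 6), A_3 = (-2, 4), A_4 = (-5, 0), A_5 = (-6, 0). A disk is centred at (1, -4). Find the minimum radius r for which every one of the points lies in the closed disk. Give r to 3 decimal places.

The required radius is the distance from (1, -4) to the farthest point.
Squared distances: 41, 101, 73, 52, 65.
Maximum is 101, attained at A_2.
r = √101 ≈ 10.050.

10.050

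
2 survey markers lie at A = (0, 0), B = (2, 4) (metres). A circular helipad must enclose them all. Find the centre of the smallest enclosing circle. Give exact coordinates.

(1, 2)

The smallest circle enclosing two points has them as diameter endpoints.
Centre = midpoint = (1, 2); r² = |AB|²/4 = 20/4 = 5.
Centre = (1, 2).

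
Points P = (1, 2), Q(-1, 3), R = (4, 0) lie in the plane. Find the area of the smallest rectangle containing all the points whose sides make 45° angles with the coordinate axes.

8

In coordinates u = x + y, v = x − y the rectangle is axis-aligned; the map (x,y)→(u,v) scales areas by 2.
u-values: 3, 2, 4; range = 4 − 2 = 2.
v-values: -1, -4, 4; range = 4 − (-4) = 8.
Area = (2 × 8) / 2 = 8.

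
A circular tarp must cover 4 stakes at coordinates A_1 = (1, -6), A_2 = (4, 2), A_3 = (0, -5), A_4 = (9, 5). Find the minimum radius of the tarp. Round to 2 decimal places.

6.80

The minimum enclosing circle of a finite set is fixed by two of the points (as a diameter) or three (as a circumcircle).
The farthest pair is A_1–A_4 with squared distance 185. The circle on this segment as diameter has centre (5, -0.5) and r² = 185/4 = 46.25.
Check A_2: distance² to centre = 7.25 ≤ 46.25, so it lies inside.
All remaining points lie in this disk, and no smaller disk contains both endpoints, so this is the minimum enclosing circle.
r = √(46.25) ≈ 6.80.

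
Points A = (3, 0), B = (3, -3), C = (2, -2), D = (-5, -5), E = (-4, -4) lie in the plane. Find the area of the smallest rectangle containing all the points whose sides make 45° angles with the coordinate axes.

In coordinates u = x + y, v = x − y the rectangle is axis-aligned; the map (x,y)→(u,v) scales areas by 2.
u-values: 3, 0, 0, -10, -8; range = 3 − (-10) = 13.
v-values: 3, 6, 4, 0, 0; range = 6 − 0 = 6.
Area = (13 × 6) / 2 = 39.

39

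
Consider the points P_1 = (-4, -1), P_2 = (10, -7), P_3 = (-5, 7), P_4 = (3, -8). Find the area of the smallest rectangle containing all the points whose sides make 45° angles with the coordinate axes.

In coordinates u = x + y, v = x − y the rectangle is axis-aligned; the map (x,y)→(u,v) scales areas by 2.
u-values: -5, 3, 2, -5; range = 3 − (-5) = 8.
v-values: -3, 17, -12, 11; range = 17 − (-12) = 29.
Area = (8 × 29) / 2 = 116.

116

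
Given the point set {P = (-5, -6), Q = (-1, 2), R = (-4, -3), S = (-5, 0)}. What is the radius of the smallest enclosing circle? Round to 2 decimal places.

By Welzl's lemma the MEC is supported by two points (diametrically opposite) or three points (on a circumcircle).
The farthest pair is P–Q with squared distance 80. The circle on this segment as diameter has centre (-3, -2) and r² = 80/4 = 20.
Check R: distance² to centre = 2 ≤ 20, so it lies inside.
All remaining points lie in this disk, and no smaller disk contains both endpoints, so this is the minimum enclosing circle.
r = √20 ≈ 4.47.

4.47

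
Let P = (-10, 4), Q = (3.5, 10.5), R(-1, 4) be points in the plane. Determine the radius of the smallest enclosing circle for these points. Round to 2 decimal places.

Side lengths²: PQ² = 224.5, PR² = 81, QR² = 62.5.
Since PQ² = 224.5 ≥ 81 + 62.5 = 143.5, the angle opposite PQ is not acute, so the smallest enclosing circle has PQ as diameter.
Centre = midpoint of PQ = (-3.25, 7.25), r² = 224.5/4 = 56.125.
r = √(56.125) ≈ 7.49.

7.49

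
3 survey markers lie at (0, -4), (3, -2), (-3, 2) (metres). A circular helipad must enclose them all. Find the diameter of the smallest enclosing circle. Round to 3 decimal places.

7.267

Call the three points A, B, C in the order given.
Side lengths²: AB² = 13, AC² = 45, BC² = 52.
Since BC² = 52 < 45 + 13 = 58, the triangle is acute, so the smallest enclosing circle is the circumcircle.
Circumcentre = (-0.25, -0.375), r² = 13.203125.
Diameter = 2r = 2√(13.203125) ≈ 7.267.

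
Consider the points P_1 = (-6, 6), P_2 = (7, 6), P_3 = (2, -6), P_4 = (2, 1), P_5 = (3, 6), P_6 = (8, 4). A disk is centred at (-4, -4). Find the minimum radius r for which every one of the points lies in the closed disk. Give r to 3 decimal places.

The required radius is the distance from (-4, -4) to the farthest point.
Squared distances: 104, 221, 40, 61, 149, 208.
Maximum is 221, attained at P_2.
r = √221 ≈ 14.866.

14.866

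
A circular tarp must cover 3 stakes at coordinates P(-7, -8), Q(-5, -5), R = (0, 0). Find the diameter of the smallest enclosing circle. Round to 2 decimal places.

10.63

Side lengths²: PQ² = 13, PR² = 113, QR² = 50.
Since PR² = 113 ≥ 50 + 13 = 63, the angle opposite PR is not acute, so the smallest enclosing circle has PR as diameter.
Centre = midpoint of PR = (-3.5, -4), r² = 113/4 = 28.25.
Diameter = 2r = 2√(28.25) ≈ 10.63.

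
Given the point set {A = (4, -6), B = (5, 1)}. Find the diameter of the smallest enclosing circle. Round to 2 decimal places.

7.07

The smallest circle enclosing two points has them as diameter endpoints.
Centre = midpoint = (4.5, -2.5); r² = |AB|²/4 = 50/4 = 12.5.
Diameter = 2r = 2√(12.5) ≈ 7.07.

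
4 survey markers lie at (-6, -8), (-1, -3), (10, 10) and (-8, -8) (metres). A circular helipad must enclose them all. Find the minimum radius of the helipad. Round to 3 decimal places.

By Welzl's lemma the MEC is supported by two points (diametrically opposite) or three points (on a circumcircle).
The farthest pair is (10, 10)–(-8, -8) with squared distance 648. The circle on this segment as diameter has centre (1, 1) and r² = 648/4 = 162.
Check (-6, -8): distance² to centre = 130 ≤ 162, so it lies inside.
All remaining points lie in this disk, and no smaller disk contains both endpoints, so this is the minimum enclosing circle.
r = √162 ≈ 12.728.

12.728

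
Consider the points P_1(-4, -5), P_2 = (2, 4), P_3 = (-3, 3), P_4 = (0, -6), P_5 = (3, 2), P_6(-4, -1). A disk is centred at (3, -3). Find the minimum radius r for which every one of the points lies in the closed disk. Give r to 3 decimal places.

8.485

The required radius is the distance from (3, -3) to the farthest point.
Squared distances: 53, 50, 72, 18, 25, 53.
Maximum is 72, attained at P_3.
r = √72 ≈ 8.485.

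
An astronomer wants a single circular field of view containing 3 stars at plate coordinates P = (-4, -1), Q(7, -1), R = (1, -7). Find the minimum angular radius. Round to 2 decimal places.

5.52

Side lengths²: PQ² = 121, PR² = 61, QR² = 72.
Since PQ² = 121 < 72 + 61 = 133, the triangle is acute, so the smallest enclosing circle is the circumcircle.
Circumcentre = (1.5, -1.5), r² = 30.5.
r = √(30.5) ≈ 5.52.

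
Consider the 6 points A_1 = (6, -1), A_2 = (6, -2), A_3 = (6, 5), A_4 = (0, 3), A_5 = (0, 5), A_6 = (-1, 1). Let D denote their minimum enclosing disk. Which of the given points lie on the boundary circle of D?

A smallest enclosing disk is always determined by at most three of the input points on its boundary.
The farthest pair is A_2–A_5 with squared distance 85. The circle on this segment as diameter has centre (3, 1.5) and r² = 85/4 = 21.25.
Check A_1: distance² to centre = 15.25 ≤ 21.25, so it lies inside.
All remaining points lie in this disk, and no smaller disk contains both endpoints, so this is the minimum enclosing circle.
The points at distance exactly r from the centre are A_2, A_3, A_5 — 3 points.

A_2, A_3, A_5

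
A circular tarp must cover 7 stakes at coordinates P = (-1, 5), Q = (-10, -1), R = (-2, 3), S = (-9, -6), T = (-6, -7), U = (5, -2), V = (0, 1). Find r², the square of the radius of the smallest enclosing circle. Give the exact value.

The minimum enclosing circle is determined by three boundary points: Q, S, U.
Their circumcentre is (-94/37, -78/37) with r² = 77857/1369.
The farthest remaining point P is at distance² 72418/1369 ≤ 77857/1369.

77857/1369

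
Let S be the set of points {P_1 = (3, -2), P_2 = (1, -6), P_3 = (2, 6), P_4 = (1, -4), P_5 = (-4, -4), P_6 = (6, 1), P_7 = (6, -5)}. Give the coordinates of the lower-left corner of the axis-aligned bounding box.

x-range [-4, 6], y-range [-6, 6].
The lower-left corner is (-4, -6).

(-4, -6)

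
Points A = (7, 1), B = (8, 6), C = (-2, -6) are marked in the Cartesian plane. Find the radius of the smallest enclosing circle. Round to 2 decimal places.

Side lengths²: AB² = 26, AC² = 130, BC² = 244.
Since BC² = 244 ≥ 130 + 26 = 156, the angle opposite BC is not acute, so the smallest enclosing circle has BC as diameter.
Centre = midpoint of BC = (3, 0), r² = 244/4 = 61.
r = √61 ≈ 7.81.

7.81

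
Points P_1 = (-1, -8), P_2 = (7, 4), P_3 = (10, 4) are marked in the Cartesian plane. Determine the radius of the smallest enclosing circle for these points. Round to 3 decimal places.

Side lengths²: P_1P_2² = 208, P_1P_3² = 265, P_2P_3² = 9.
Since P_1P_3² = 265 ≥ 208 + 9 = 217, the angle opposite P_1P_3 is not acute, so the smallest enclosing circle has P_1P_3 as diameter.
Centre = midpoint of P_1P_3 = (4.5, -2), r² = 265/4 = 66.25.
r = √(66.25) ≈ 8.139.

8.139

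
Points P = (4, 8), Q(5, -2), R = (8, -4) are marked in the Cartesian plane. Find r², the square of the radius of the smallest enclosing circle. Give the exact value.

40

Side lengths²: PQ² = 101, PR² = 160, QR² = 13.
Since PR² = 160 ≥ 101 + 13 = 114, the angle opposite PR is not acute, so the smallest enclosing circle has PR as diameter.
Centre = midpoint of PR = (6, 2), r² = 160/4 = 40.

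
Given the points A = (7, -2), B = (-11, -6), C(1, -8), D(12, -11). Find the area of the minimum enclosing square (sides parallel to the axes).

The bounding box has width 23 and height 9.
An axis-aligned square enclosing the set must have side ≥ max(width, height).
So the minimum side is max(23, 9) = 23.
Area = 23² = 529.

529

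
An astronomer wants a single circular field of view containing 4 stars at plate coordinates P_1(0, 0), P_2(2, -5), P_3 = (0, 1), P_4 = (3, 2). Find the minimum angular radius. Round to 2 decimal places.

By Welzl's lemma the MEC is supported by two points (diametrically opposite) or three points (on a circumcircle).
The farthest pair is P_2–P_4 with squared distance 50. The circle on this segment as diameter has centre (2.5, -1.5) and r² = 50/4 = 12.5.
Check P_1: distance² to centre = 8.5 ≤ 12.5, so it lies inside.
All remaining points lie in this disk, and no smaller disk contains both endpoints, so this is the minimum enclosing circle.
r = √(12.5) ≈ 3.54.

3.54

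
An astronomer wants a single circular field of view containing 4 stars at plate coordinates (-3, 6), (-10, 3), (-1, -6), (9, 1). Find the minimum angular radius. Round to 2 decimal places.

9.55

The minimum enclosing circle of a finite set is fixed by two of the points (as a diameter) or three (as a circumcircle).
The farthest pair is (-10, 3)–(9, 1) with squared distance 365. The circle on this segment as diameter has centre (-0.5, 2) and r² = 365/4 = 91.25.
Check (-3, 6): distance² to centre = 22.25 ≤ 91.25, so it lies inside.
All remaining points lie in this disk, and no smaller disk contains both endpoints, so this is the minimum enclosing circle.
r = √(91.25) ≈ 9.55.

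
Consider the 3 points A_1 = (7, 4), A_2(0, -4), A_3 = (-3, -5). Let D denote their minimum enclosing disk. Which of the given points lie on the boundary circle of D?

Side lengths²: A_1A_2² = 113, A_1A_3² = 181, A_2A_3² = 10.
Since A_1A_3² = 181 ≥ 113 + 10 = 123, the angle opposite A_1A_3 is not acute, so the smallest enclosing circle has A_1A_3 as diameter.
Centre = midpoint of A_1A_3 = (2, -0.5), r² = 181/4 = 45.25.
The points at distance exactly r from the centre are A_1, A_3 — 2 points.

A_1, A_3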